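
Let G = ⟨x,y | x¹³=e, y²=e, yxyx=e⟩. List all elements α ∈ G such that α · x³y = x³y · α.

⟨x³y⟩ ⊆ C_G(x³y) since powers of x³y commute with x³y; so |C_G(x³y)| ≥ |⟨x³y⟩| = 2.
By orbit–stabilizer, |C_G(x³y)| = |G| / |conj. class of x³y| = 26 / 13 = 2.
The 2 elements commuting with x³y are {e, x³y}.

Answer: {e, x³y}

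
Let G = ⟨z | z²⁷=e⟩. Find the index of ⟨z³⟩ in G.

First find ord(z³) by computing successive powers:
  (z³)¹ = z³, (z³)² = z⁶, (z³)³ = z⁹, (z³)⁴ = z¹², (z³)⁵ = z¹⁵, (z³)⁶ = z¹⁸, (z³)⁷ = z²¹, (z³)⁸ = z²⁴, (z³)⁹ = e.
So |⟨z³⟩| = ord(z³) = 9. With |G| = 27, by Lagrange [G : ⟨z³⟩] = 27/9 = 3.

Answer: 3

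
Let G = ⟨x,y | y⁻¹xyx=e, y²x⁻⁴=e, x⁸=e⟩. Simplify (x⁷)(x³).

Compute (x⁷) · (x³) by multiplying left to right and reducing via the relations at each step:
  (x⁷) · x³ = x²

Answer: x²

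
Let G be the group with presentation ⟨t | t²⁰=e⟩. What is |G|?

G is generated by a single element, so G is cyclic. The relator gives t²⁰ = e and no smaller power is forced to be e, so the 20 powers {e, t, t², t³, t⁴, t⁵, t⁶, t⁷, t⁸, t⁹, t¹², t¹³, t¹¹, t¹⁰, t¹⁴, t¹⁵, t¹⁶, t¹⁷, t¹⁸, t¹⁹} are distinct. Hence |G| = 20.

Answer: 20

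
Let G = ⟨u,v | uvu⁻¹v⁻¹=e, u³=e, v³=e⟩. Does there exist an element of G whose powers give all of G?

|G| = 9, but the maximum element order in G is 3 < 9. No single element generates all of G, so G is not cyclic.

Answer: No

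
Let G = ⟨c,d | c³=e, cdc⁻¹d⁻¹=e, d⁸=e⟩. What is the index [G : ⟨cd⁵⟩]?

First find ord(cd⁵) by computing successive powers:
  (cd⁵)¹ = cd⁵, (cd⁵)² = c²d², (cd⁵)³ = d⁷, (cd⁵)⁴ = cd⁴, (cd⁵)⁵ = c²d, (cd⁵)⁶ = d⁶, (cd⁵)⁷ = cd³, (cd⁵)⁸ = c², (cd⁵)⁹ = d⁵, (cd⁵)¹⁰ = cd², (cd⁵)¹¹ = c²d⁷, (cd⁵)¹² = d⁴, (cd⁵)¹³ = cd, (cd⁵)¹⁴ = c²d⁶, (cd⁵)¹⁵ = d³, (cd⁵)¹⁶ = c, (cd⁵)¹⁷ = c²d⁵, (cd⁵)¹⁸ = d², (cd⁵)¹⁹ = cd⁷, (cd⁵)²⁰ = c²d⁴, (cd⁵)²¹ = d, (cd⁵)²² = cd⁶, (cd⁵)²³ = c²d³, (cd⁵)²⁴ = e.
So |⟨cd⁵⟩| = ord(cd⁵) = 24. With |G| = 24, by Lagrange [G : ⟨cd⁵⟩] = 24/24 = 1.

Answer: 1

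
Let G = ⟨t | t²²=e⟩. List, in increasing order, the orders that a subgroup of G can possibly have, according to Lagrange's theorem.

|G| = 22 = 2 · 11. By Lagrange's theorem the order of any subgroup divides 22; the divisors of 22 are 1, 2, 11, 22.

Answer: 1, 2, 11, 22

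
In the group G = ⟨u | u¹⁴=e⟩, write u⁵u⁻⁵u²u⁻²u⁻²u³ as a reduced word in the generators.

Multiply left to right, reducing at each step:
  (u⁵) · u⁻⁵ = e
  e · u² = u²
  (u²) · u⁻² = e
  e · u⁻² = u¹²
  (u¹²) · u³ = u

Answer: u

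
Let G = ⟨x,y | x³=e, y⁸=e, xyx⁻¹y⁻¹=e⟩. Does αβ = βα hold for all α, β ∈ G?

Each pair of generators commutes: x·y = xy = y·x. Since the generators pairwise commute, every element of G commutes with every other, so G is abelian.

Answer: Yes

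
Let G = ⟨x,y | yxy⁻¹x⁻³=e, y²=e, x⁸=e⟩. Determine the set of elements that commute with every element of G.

An element z ∈ Z(G) iff z commutes with every generator.
For example x⁴ is central: (x⁴)·x = x⁵ = x·(x⁴); (x⁴)·y = x⁴y = y·(x⁴).
Whereas x ∉ Z(G) since x·y = xy ≠ x³y = y·x.
Checking each of the 16 elements this way gives Z(G) = {e, x⁴}, of order 2.

Answer: {e, x⁴}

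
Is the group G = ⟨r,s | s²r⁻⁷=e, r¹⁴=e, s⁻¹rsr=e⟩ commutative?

r·s = rs but s·r = r⁶s⁻¹, so r·s ≠ s·r and G is not abelian.

Answer: No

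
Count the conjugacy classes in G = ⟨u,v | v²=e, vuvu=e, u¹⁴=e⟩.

The conjugacy classes (representative and size) are:
  [e] (size 1), [u¹³] (size 2), [u²] (size 2), [u³] (size 2), [u¹⁰] (size 2), [u⁵] (size 2), [u⁸] (size 2), [u⁷] (size 1), [u⁶v] (size 7), [u⁹v] (size 7).
Class equation: 1 + 2 + 2 + 2 + 2 + 2 + 2 + 1 + 7 + 7 = 28 = |G|. So G has 10 conjugacy classes.

Answer: 10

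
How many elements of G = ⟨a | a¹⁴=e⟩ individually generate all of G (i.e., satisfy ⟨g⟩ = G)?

G is cyclic of order 14. An element generates G iff its order is 14, and a cyclic group of order 14 has exactly φ(14) = 6 such elements.

Answer: 6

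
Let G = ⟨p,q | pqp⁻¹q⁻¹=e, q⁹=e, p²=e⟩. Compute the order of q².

Compute successive powers until reaching e:
  (q²)¹ = q², (q²)² = q⁴, (q²)³ = q⁶, (q²)⁴ = q⁸, (q²)⁵ = q, (q²)⁶ = q³, (q²)⁷ = q⁵, (q²)⁸ = q⁷, (q²)⁹ = e.
The smallest positive k with (q²)ᵏ = e is 9.

Answer: 9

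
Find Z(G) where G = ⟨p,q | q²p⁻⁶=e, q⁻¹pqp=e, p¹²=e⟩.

An element z ∈ Z(G) iff z commutes with every generator.
For example p⁶ is central: (p⁶)·p = p⁷ = p·(p⁶); (p⁶)·q = q⁻¹ = q·(p⁶).
Whereas p ∉ Z(G) since p·q = pq ≠ p⁵q⁻¹ = q·p.
Checking each of the 24 elements this way gives Z(G) = {e, p⁶}, of order 2.

Answer: {e, p⁶}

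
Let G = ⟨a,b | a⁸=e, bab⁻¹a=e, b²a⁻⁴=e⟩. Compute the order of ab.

Compute successive powers until reaching e:
  (ab)¹ = ab, (ab)² = a⁴, (ab)³ = ab⁻¹, (ab)⁴ = e.
The smallest positive k with (ab)ᵏ = e is 4.

Answer: 4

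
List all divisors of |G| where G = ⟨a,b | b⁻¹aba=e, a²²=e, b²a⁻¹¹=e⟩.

|G| = 44 = 2² · 11. By Lagrange's theorem the order of any subgroup divides 44; the divisors of 44 are 1, 2, 4, 11, 22, 44.

Answer: 1, 2, 4, 11, 22, 44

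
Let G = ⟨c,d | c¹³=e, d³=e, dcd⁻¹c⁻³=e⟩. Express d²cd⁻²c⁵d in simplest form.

Multiply left to right, reducing at each step:
  (d²) · c = c⁹d²
  (c⁹d²) · d⁻² = c⁹
  (c⁹) · c⁵ = c
  c · d = cd

Answer: cd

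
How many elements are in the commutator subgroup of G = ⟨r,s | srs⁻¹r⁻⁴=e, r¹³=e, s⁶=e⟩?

G' = [G, G] is generated by all commutators. The generator-pair commutators are: [r, s] = r¹⁰.
The subgroup they normally generate is {e, r, r², r³, r⁴, r⁵, r⁶, r⁷, r⁸, r⁹, r¹⁰, r¹¹, r¹²}, of order 13.
Check: |G/G'| = 78/13 = 6 is the order of the abelianisation.

Answer: 13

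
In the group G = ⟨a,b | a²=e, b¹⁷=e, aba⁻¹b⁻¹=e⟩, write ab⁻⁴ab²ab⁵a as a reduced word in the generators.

Multiply left to right, reducing at each step:
  a · b⁻⁴ = ab¹³
  (ab¹³) · a = b¹³
  (b¹³) · b² = b¹⁵
  (b¹⁵) · a = ab¹⁵
  (ab¹⁵) · b⁵ = ab³
  (ab³) · a = b³

Answer: b³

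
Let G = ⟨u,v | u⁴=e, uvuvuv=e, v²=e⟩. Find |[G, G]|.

G' = [G, G] is generated by all commutators. The generator-pair commutators are: [u, v] = u²vu.
The subgroup they normally generate is {e, u², uv, vu³, u²vu, u³v, u²vu³, vu, uvu², vu²v, u²vu²v, u³vu²}, of order 12.
Check: |G/G'| = 24/12 = 2 is the order of the abelianisation.

Answer: 12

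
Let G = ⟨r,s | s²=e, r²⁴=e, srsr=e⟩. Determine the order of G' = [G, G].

G' = [G, G] is generated by all commutators. The generator-pair commutators are: [r, s] = r².
The subgroup they normally generate is {e, r², r⁴, r⁶, r⁸, r¹⁰, r¹², r¹⁴, r¹⁶, r¹⁸, r²⁰, r²²}, of order 12.
Check: |G/G'| = 48/12 = 4 is the order of the abelianisation.

Answer: 12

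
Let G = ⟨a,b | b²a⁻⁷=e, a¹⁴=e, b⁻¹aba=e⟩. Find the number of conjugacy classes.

The conjugacy classes (representative and size) are:
  [e] (size 1), [a¹³] (size 2), [a¹²] (size 2), [a¹¹] (size 2), [a⁴] (size 2), [a⁵] (size 2), [a⁸] (size 2), [a⁷] (size 1), [a⁵b⁻¹] (size 7), [a⁵b] (size 7).
Class equation: 1 + 2 + 2 + 2 + 2 + 2 + 2 + 1 + 7 + 7 = 28 = |G|. So G has 10 conjugacy classes.

Answer: 10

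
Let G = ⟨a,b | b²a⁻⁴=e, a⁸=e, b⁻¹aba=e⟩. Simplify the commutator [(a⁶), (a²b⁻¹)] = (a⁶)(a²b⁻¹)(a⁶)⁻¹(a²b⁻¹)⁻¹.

[(a⁶), (a²b⁻¹)] = (a⁶)·(a²b⁻¹)·(a⁶)⁻¹·(a²b⁻¹)⁻¹.
  (a⁶) · (a²b⁻¹) = b⁻¹
  (b⁻¹) · (a²) = a²b
  (a²b) · (a²b) = a⁴

Answer: a⁴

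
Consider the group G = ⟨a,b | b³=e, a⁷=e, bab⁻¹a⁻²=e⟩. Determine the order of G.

Enumerate words in the generators, reducing via the relations: the distinct elements are
  {a, b, e, ab, a², a³, a⁴, a⁵, a⁶, b², ab², a²b, a³b, a⁴b, a⁵b, a⁶b, a²b², a³b², a⁴b², a⁵b², a⁶b²}.
No further products give new elements, so |G| = 21.

Answer: 21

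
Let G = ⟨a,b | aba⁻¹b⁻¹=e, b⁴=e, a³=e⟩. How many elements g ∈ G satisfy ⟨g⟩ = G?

G is cyclic of order 12. An element generates G iff its order is 12, and a cyclic group of order 12 has exactly φ(12) = 4 such elements.

Answer: 4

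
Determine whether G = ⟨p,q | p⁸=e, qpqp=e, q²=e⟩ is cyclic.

Every cyclic group is abelian. But p·q = pq while q·p = p⁷q, so p·q ≠ q·p and G is not abelian. Hence G is not cyclic.

Answer: No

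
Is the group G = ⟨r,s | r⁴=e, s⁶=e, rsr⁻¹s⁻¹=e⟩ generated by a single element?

|G| = 24, but the maximum element order in G is 12 < 24. No single element generates all of G, so G is not cyclic.

Answer: No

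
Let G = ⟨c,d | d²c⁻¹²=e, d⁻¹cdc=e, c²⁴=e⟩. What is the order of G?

Enumerate words in the generators, reducing via the relations: the distinct elements are
  {c, d, e, cd, c², c³, c⁴, c⁵, c⁶, c⁷, c⁸, c⁹, c²d, c²², c²³, c²¹, c²⁰, c³d, c¹², c¹³, c¹¹, c¹⁰, c¹⁴, c¹⁵, c¹⁶, c¹⁷, c¹⁸, c¹⁹, c⁴d, c⁵d, c⁶d, c⁷d, c⁸d, c⁹d, d⁻¹, cd⁻¹, c¹¹d, c¹⁰d, c²d⁻¹, c³d⁻¹, c⁴d⁻¹, c⁵d⁻¹, c⁶d⁻¹, c⁷d⁻¹, c⁸d⁻¹, c⁹d⁻¹, c¹¹d⁻¹, c¹⁰d⁻¹}.
No further products give new elements, so |G| = 48.

Answer: 48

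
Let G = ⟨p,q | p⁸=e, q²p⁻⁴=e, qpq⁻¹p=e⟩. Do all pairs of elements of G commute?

p·q = pq but q·p = p³q⁻¹, so p·q ≠ q·p and G is not abelian.

Answer: No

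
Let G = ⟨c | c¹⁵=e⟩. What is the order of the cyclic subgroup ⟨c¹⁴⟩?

|⟨c¹⁴⟩| equals the order of c¹⁴. Compute successive powers until reaching e:
  (c¹⁴)¹ = c¹⁴, (c¹⁴)² = c¹³, (c¹⁴)³ = c¹², (c¹⁴)⁴ = c¹¹, (c¹⁴)⁵ = c¹⁰, (c¹⁴)⁶ = c⁹, (c¹⁴)⁷ = c⁸, (c¹⁴)⁸ = c⁷, (c¹⁴)⁹ = c⁶, (c¹⁴)¹⁰ = c⁵, (c¹⁴)¹¹ = c⁴, (c¹⁴)¹² = c³, (c¹⁴)¹³ = c², (c¹⁴)¹⁴ = c, (c¹⁴)¹⁵ = e.
The smallest positive k with (c¹⁴)ᵏ = e is 15, so |⟨c¹⁴⟩| = 15.

Answer: 15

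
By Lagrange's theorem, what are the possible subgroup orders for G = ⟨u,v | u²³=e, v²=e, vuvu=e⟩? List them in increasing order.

|G| = 46 = 2 · 23. By Lagrange's theorem the order of any subgroup divides 46; the divisors of 46 are 1, 2, 23, 46.

Answer: 1, 2, 23, 46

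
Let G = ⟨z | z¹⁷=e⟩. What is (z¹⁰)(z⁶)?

Compute (z¹⁰) · (z⁶) by multiplying left to right and reducing via the relations at each step:
  (z¹⁰) · z⁶ = z¹⁶

Answer: z¹⁶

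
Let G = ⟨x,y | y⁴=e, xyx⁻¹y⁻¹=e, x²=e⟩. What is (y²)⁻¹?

The order of (y²) is 2 (smallest k with (y²)ᵏ = e), so (y²)⁻¹ = (y²)¹ = y².
Check: (y²) · (y²) → (y²) · y² = e, giving e as required.

Answer: y²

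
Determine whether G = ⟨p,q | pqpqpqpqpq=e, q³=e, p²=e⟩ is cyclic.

Every cyclic group is abelian. But p·q = pq while q·p = qp, so p·q ≠ q·p and G is not abelian. Hence G is not cyclic.

Answer: No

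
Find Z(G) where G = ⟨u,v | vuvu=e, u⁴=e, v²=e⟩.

An element z ∈ Z(G) iff z commutes with every generator.
For example u² is central: (u²)·u = u³ = u·(u²); (u²)·v = u²v = v·(u²).
Whereas u ∉ Z(G) since u·v = uv ≠ u³v = v·u.
Checking each of the 8 elements this way gives Z(G) = {e, u²}, of order 2.

Answer: {e, u²}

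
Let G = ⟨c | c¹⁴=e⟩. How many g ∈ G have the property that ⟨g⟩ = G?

G is cyclic of order 14. An element generates G iff its order is 14, and a cyclic group of order 14 has exactly φ(14) = 6 such elements.

Answer: 6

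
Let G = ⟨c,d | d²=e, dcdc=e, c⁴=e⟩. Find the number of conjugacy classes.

The conjugacy classes (representative and size) are:
  [e] (size 1), [c] (size 2), [c²] (size 1), [c²d] (size 2), [c³d] (size 2).
Class equation: 1 + 2 + 1 + 2 + 2 = 8 = |G|. So G has 5 conjugacy classes.

Answer: 5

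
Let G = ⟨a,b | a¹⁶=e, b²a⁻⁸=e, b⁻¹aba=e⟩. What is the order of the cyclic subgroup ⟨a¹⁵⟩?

|⟨a¹⁵⟩| equals the order of a¹⁵. Compute successive powers until reaching e:
  (a¹⁵)¹ = a¹⁵, (a¹⁵)² = a¹⁴, (a¹⁵)³ = a¹³, (a¹⁵)⁴ = a¹², (a¹⁵)⁵ = a¹¹, (a¹⁵)⁶ = a¹⁰, (a¹⁵)⁷ = a⁹, (a¹⁵)⁸ = a⁸, (a¹⁵)⁹ = a⁷, (a¹⁵)¹⁰ = a⁶, (a¹⁵)¹¹ = a⁵, (a¹⁵)¹² = a⁴, (a¹⁵)¹³ = a³, (a¹⁵)¹⁴ = a², (a¹⁵)¹⁵ = a, (a¹⁵)¹⁶ = e.
The smallest positive k with (a¹⁵)ᵏ = e is 16, so |⟨a¹⁵⟩| = 16.

Answer: 16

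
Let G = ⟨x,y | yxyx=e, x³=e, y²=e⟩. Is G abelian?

x·y = xy but y·x = x²y, so x·y ≠ y·x and G is not abelian.

Answer: No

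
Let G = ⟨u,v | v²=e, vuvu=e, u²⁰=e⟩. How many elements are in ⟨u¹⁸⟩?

|⟨u¹⁸⟩| equals the order of u¹⁸. Compute successive powers until reaching e:
  (u¹⁸)¹ = u¹⁸, (u¹⁸)² = u¹⁶, (u¹⁸)³ = u¹⁴, (u¹⁸)⁴ = u¹², (u¹⁸)⁵ = u¹⁰, (u¹⁸)⁶ = u⁸, (u¹⁸)⁷ = u⁶, (u¹⁸)⁸ = u⁴, (u¹⁸)⁹ = u², (u¹⁸)¹⁰ = e.
The smallest positive k with (u¹⁸)ᵏ = e is 10, so |⟨u¹⁸⟩| = 10.

Answer: 10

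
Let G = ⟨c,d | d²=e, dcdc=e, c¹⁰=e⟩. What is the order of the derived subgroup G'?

G' = [G, G] is generated by all commutators. The generator-pair commutators are: [c, d] = c².
The subgroup they normally generate is {e, c², c⁴, c⁶, c⁸}, of order 5.
Check: |G/G'| = 20/5 = 4 is the order of the abelianisation.

Answer: 5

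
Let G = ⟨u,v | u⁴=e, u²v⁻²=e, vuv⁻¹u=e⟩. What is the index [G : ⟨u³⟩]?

First find ord(u³) by computing successive powers:
  (u³)¹ = u³, (u³)² = u², (u³)³ = u, (u³)⁴ = e.
So |⟨u³⟩| = ord(u³) = 4. With |G| = 8, by Lagrange [G : ⟨u³⟩] = 8/4 = 2.

Answer: 2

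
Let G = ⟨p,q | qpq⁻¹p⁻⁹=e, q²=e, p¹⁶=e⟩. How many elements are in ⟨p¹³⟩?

|⟨p¹³⟩| equals the order of p¹³. Compute successive powers until reaching e:
  (p¹³)¹ = p¹³, (p¹³)² = p¹⁰, (p¹³)³ = p⁷, (p¹³)⁴ = p⁴, (p¹³)⁵ = p, (p¹³)⁶ = p¹⁴, (p¹³)⁷ = p¹¹, (p¹³)⁸ = p⁸, (p¹³)⁹ = p⁵, (p¹³)¹⁰ = p², (p¹³)¹¹ = p¹⁵, (p¹³)¹² = p¹², (p¹³)¹³ = p⁹, (p¹³)¹⁴ = p⁶, (p¹³)¹⁵ = p³, (p¹³)¹⁶ = e.
The smallest positive k with (p¹³)ᵏ = e is 16, so |⟨p¹³⟩| = 16.

Answer: 16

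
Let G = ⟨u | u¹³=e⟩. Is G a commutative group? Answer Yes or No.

G has a single generator, so G is cyclic and hence abelian.

Answer: Yes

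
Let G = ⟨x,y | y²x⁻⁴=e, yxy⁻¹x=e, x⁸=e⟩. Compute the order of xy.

Compute successive powers until reaching e:
  (xy)¹ = xy, (xy)² = x⁴, (xy)³ = xy⁻¹, (xy)⁴ = e.
The smallest positive k with (xy)ᵏ = e is 4.

Answer: 4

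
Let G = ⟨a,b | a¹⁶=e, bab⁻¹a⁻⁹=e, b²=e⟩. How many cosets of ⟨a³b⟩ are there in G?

First find ord(a³b) by computing successive powers:
  (a³b)¹ = a³b, (a³b)² = a¹⁴, (a³b)³ = ab, (a³b)⁴ = a¹², (a³b)⁵ = a¹⁵b, (a³b)⁶ = a¹⁰, (a³b)⁷ = a¹³b, (a³b)⁸ = a⁸, (a³b)⁹ = a¹¹b, (a³b)¹⁰ = a⁶, (a³b)¹¹ = a⁹b, (a³b)¹² = a⁴, (a³b)¹³ = a⁷b, (a³b)¹⁴ = a², (a³b)¹⁵ = a⁵b, (a³b)¹⁶ = e.
So |⟨a³b⟩| = ord(a³b) = 16. With |G| = 32, by Lagrange [G : ⟨a³b⟩] = 32/16 = 2.

Answer: 2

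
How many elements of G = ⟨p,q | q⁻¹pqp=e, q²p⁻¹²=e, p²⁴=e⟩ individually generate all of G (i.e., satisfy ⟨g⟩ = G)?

⟨g⟩ = G would require ord(g) = |G| = 48, but the maximum element order in G is 24 < 48. So G is not cyclic and no single element generates it: the count is 0.

Answer: 0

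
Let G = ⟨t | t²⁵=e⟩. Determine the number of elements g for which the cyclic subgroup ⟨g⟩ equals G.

G is cyclic of order 25. An element generates G iff its order is 25, and a cyclic group of order 25 has exactly φ(25) = 20 such elements.

Answer: 20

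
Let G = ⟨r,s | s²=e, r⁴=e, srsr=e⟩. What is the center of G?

An element z ∈ Z(G) iff z commutes with every generator.
For example r² is central: (r²)·r = r³ = r·(r²); (r²)·s = r²s = s·(r²).
Whereas r ∉ Z(G) since r·s = rs ≠ r³s = s·r.
Checking each of the 8 elements this way gives Z(G) = {e, r²}, of order 2.

Answer: {e, r²}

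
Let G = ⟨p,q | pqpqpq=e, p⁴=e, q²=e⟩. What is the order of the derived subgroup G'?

G' = [G, G] is generated by all commutators. The generator-pair commutators are: [p, q] = p²qp.
The subgroup they normally generate is {e, p², pq, qp³, p²qp, p³q, p²qp³, qp, pqp², qp²q, p²qp²q, p³qp²}, of order 12.
Check: |G/G'| = 24/12 = 2 is the order of the abelianisation.

Answer: 12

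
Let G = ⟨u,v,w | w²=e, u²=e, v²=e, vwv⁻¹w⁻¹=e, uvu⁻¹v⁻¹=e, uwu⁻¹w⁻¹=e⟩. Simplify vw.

Compute v · w by multiplying left to right and reducing via the relations at each step:
  v · w = vw

Answer: vw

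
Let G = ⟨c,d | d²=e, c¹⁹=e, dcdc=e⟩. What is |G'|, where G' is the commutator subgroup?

G' = [G, G] is generated by all commutators. The generator-pair commutators are: [c, d] = c².
The subgroup they normally generate is {e, c, c², c³, c⁴, c⁵, c⁶, c⁷, c⁸, c⁹, c¹⁰, c¹¹, c¹², c¹³, c¹⁴, c¹⁵, c¹⁶, c¹⁷, c¹⁸}, of order 19.
Check: |G/G'| = 38/19 = 2 is the order of the abelianisation.

Answer: 19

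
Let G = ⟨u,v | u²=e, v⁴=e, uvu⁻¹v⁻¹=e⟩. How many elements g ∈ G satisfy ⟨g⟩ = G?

⟨g⟩ = G would require ord(g) = |G| = 8, but the maximum element order in G is 4 < 8. So G is not cyclic and no single element generates it: the count is 0.

Answer: 0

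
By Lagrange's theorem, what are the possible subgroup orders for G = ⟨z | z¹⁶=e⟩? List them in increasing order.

|G| = 16 = 2⁴. By Lagrange's theorem the order of any subgroup divides 16; the divisors of 16 are 1, 2, 4, 8, 16.

Answer: 1, 2, 4, 8, 16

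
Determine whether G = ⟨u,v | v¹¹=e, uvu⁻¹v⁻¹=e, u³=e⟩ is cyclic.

|G| = 33. The element uv has order 33 (its powers give 33 distinct elements), so ⟨uv⟩ = G and G is cyclic.

Answer: Yes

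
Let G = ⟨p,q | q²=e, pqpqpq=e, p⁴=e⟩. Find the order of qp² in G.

Compute successive powers until reaching e:
  (qp²)¹ = qp², (qp²)² = p²qp²q, (qp²)³ = p²q, (qp²)⁴ = e.
The smallest positive k with (qp²)ᵏ = e is 4.

Answer: 4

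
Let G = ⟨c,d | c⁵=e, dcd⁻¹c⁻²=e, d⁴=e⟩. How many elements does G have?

Enumerate words in the generators, reducing via the relations: the distinct elements are
  {c, d, e, cd, c², c³, c⁴, d², d³, cd², cd³, c²d, c³d, c⁴d, c²d², c²d³, c³d², c³d³, c⁴d², c⁴d³}.
No further products give new elements, so |G| = 20.

Answer: 20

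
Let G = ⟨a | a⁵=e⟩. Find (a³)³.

Compute successive powers of (a³), reducing at each step:
  (a³)²: (a³) · a³ = a
  (a³)³: a · a³ = a⁴

Answer: a⁴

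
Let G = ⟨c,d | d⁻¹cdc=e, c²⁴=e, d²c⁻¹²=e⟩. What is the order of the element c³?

Compute successive powers until reaching e:
  (c³)¹ = c³, (c³)² = c⁶, (c³)³ = c⁹, (c³)⁴ = c¹², (c³)⁵ = c¹⁵, (c³)⁶ = c¹⁸, (c³)⁷ = c²¹, (c³)⁸ = e.
The smallest positive k with (c³)ᵏ = e is 8.

Answer: 8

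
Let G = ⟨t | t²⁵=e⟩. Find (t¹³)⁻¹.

The order of (t¹³) is 25 (smallest k with (t¹³)ᵏ = e), so (t¹³)⁻¹ = (t¹³)²⁴ = t¹².
Check: (t¹³) · (t¹²) → (t¹³) · t¹² = e, giving e as required.

Answer: t¹²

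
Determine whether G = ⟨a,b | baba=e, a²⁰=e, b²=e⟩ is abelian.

a·b = ab but b·a = a¹⁹b, so a·b ≠ b·a and G is not abelian.

Answer: No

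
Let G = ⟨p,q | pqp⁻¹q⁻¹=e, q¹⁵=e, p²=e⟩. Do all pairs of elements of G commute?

Each pair of generators commutes: p·q = pq = q·p. Since the generators pairwise commute, every element of G commutes with every other, so G is abelian.

Answer: Yes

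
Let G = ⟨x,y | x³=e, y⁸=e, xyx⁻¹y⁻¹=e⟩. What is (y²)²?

Compute successive powers of (y²), reducing at each step:
  (y²)²: (y²) · y² = y⁴

Answer: y⁴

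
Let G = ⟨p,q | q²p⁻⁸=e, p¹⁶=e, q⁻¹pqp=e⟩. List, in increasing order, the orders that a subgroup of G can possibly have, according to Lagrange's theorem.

|G| = 32 = 2⁵. By Lagrange's theorem the order of any subgroup divides 32; the divisors of 32 are 1, 2, 4, 8, 16, 32.

Answer: 1, 2, 4, 8, 16, 32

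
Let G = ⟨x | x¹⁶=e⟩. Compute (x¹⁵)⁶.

Compute successive powers of (x¹⁵), reducing at each step:
  (x¹⁵)²: (x¹⁵) · x¹⁵ = x¹⁴
  (x¹⁵)³: (x¹⁴) · x¹⁵ = x¹³
  (x¹⁵)⁴: (x¹³) · x¹⁵ = x¹²
  (x¹⁵)⁵: (x¹²) · x¹⁵ = x¹¹
  (x¹⁵)⁶: (x¹¹) · x¹⁵ = x¹⁰

Answer: x¹⁰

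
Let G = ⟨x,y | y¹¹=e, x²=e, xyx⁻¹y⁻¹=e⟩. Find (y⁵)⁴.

Compute successive powers of (y⁵), reducing at each step:
  (y⁵)²: (y⁵) · y⁵ = y¹⁰
  (y⁵)³: (y¹⁰) · y⁵ = y⁴
  (y⁵)⁴: (y⁴) · y⁵ = y⁹

Answer: y⁹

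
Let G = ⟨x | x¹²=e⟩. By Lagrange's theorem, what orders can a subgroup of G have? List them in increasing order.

|G| = 12 = 2² · 3. By Lagrange's theorem the order of any subgroup divides 12; the divisors of 12 are 1, 2, 3, 4, 6, 12.

Answer: 1, 2, 3, 4, 6, 12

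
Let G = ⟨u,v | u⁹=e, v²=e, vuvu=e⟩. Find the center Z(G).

An element z ∈ Z(G) iff z commutes with every generator.
For example e is central: e·u = u = u·e; e·v = v = v·e.
Whereas u ∉ Z(G) since u·v = uv ≠ u⁸v = v·u.
Checking each of the 18 elements this way gives Z(G) = {e}, of order 1.

Answer: {e}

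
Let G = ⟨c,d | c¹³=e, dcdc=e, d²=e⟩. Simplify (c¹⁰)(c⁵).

Compute (c¹⁰) · (c⁵) by multiplying left to right and reducing via the relations at each step:
  (c¹⁰) · c⁵ = c²

Answer: c²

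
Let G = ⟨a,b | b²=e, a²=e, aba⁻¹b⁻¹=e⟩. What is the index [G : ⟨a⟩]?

First find ord(a) by computing successive powers:
  a¹ = a, a² = e.
So |⟨a⟩| = ord(a) = 2. With |G| = 4, by Lagrange [G : ⟨a⟩] = 4/2 = 2.

Answer: 2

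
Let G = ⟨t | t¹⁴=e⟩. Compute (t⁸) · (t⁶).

Compute (t⁸) · (t⁶) by multiplying left to right and reducing via the relations at each step:
  (t⁸) · t⁶ = e

Answer: e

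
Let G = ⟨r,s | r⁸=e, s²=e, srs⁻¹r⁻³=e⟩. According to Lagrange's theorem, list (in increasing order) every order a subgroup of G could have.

|G| = 16 = 2⁴. By Lagrange's theorem the order of any subgroup divides 16; the divisors of 16 are 1, 2, 4, 8, 16.

Answer: 1, 2, 4, 8, 16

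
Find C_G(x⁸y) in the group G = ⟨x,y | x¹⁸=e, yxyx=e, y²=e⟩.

⟨x⁸y⟩ ⊆ C_G(x⁸y) since powers of x⁸y commute with x⁸y; so |C_G(x⁸y)| ≥ |⟨x⁸y⟩| = 2.
By orbit–stabilizer, |C_G(x⁸y)| = |G| / |conj. class of x⁸y| = 36 / 9 = 4.
The 4 elements commuting with x⁸y are {e, x⁹, x¹⁷y, x⁸y}.

Answer: {e, x⁹, x¹⁷y, x⁸y}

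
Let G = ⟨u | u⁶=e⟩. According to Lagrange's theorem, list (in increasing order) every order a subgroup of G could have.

|G| = 6 = 2 · 3. By Lagrange's theorem the order of any subgroup divides 6; the divisors of 6 are 1, 2, 3, 6.

Answer: 1, 2, 3, 6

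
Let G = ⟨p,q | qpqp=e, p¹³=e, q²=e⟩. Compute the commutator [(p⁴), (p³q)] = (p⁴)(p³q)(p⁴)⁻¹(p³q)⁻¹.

[(p⁴), (p³q)] = (p⁴)·(p³q)·(p⁴)⁻¹·(p³q)⁻¹.
  (p⁴) · (p³q) = p⁷q
  (p⁷q) · (p⁹) = p¹¹q
  (p¹¹q) · (p³q) = p⁸

Answer: p⁸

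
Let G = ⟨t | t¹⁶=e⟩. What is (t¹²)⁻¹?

The order of (t¹²) is 4 (smallest k with (t¹²)ᵏ = e), so (t¹²)⁻¹ = (t¹²)³ = t⁴.
Check: (t¹²) · (t⁴) → (t¹²) · t⁴ = e, giving e as required.

Answer: t⁴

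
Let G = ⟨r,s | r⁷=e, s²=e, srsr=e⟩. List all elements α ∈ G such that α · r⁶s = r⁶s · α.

⟨r⁶s⟩ ⊆ C_G(r⁶s) since powers of r⁶s commute with r⁶s; so |C_G(r⁶s)| ≥ |⟨r⁶s⟩| = 2.
By orbit–stabilizer, |C_G(r⁶s)| = |G| / |conj. class of r⁶s| = 14 / 7 = 2.
The 2 elements commuting with r⁶s are {e, r⁶s}.

Answer: {e, r⁶s}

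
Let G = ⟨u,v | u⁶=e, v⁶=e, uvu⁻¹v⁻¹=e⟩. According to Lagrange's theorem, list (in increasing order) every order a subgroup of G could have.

|G| = 36 = 2² · 3². By Lagrange's theorem the order of any subgroup divides 36; the divisors of 36 are 1, 2, 3, 4, 6, 9, 12, 18, 36.

Answer: 1, 2, 3, 4, 6, 9, 12, 18, 36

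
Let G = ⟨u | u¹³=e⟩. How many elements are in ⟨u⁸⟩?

|⟨u⁸⟩| equals the order of u⁸. Compute successive powers until reaching e:
  (u⁸)¹ = u⁸, (u⁸)² = u³, (u⁸)³ = u¹¹, (u⁸)⁴ = u⁶, (u⁸)⁵ = u, (u⁸)⁶ = u⁹, (u⁸)⁷ = u⁴, (u⁸)⁸ = u¹², (u⁸)⁹ = u⁷, (u⁸)¹⁰ = u², (u⁸)¹¹ = u¹⁰, (u⁸)¹² = u⁵, (u⁸)¹³ = e.
The smallest positive k with (u⁸)ᵏ = e is 13, so |⟨u⁸⟩| = 13.

Answer: 13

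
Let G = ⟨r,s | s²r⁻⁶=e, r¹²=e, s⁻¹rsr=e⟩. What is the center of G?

An element z ∈ Z(G) iff z commutes with every generator.
For example r⁶ is central: (r⁶)·r = r⁷ = r·(r⁶); (r⁶)·s = s⁻¹ = s·(r⁶).
Whereas r ∉ Z(G) since r·s = rs ≠ r⁵s⁻¹ = s·r.
Checking each of the 24 elements this way gives Z(G) = {e, r⁶}, of order 2.

Answer: {e, r⁶}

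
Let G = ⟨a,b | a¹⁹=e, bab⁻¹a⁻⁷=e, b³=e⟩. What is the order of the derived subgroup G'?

G' = [G, G] is generated by all commutators. The generator-pair commutators are: [a, b] = a¹³.
The subgroup they normally generate is {e, a, a², a³, a⁴, a⁵, a⁶, a⁷, a⁸, a⁹, a¹⁰, a¹¹, a¹², a¹³, a¹⁴, a¹⁵, a¹⁶, a¹⁷, a¹⁸}, of order 19.
Check: |G/G'| = 57/19 = 3 is the order of the abelianisation.

Answer: 19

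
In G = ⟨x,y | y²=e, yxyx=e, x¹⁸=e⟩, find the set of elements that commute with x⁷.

⟨x⁷⟩ ⊆ C_G(x⁷) since powers of x⁷ commute with x⁷; so |C_G(x⁷)| ≥ |⟨x⁷⟩| = 18.
By orbit–stabilizer, |C_G(x⁷)| = |G| / |conj. class of x⁷| = 36 / 2 = 18.
The 18 elements commuting with x⁷ are {e, x, x², x³, x⁴, x⁵, x⁶, x⁷, x⁸, x⁹, x¹⁰, x¹¹, x¹², x¹³, x¹⁴, x¹⁵, x¹⁶, x¹⁷}.

Answer: {e, x, x², x³, x⁴, x⁵, x⁶, x⁷, x⁸, x⁹, x¹⁰, x¹¹, x¹², x¹³, x¹⁴, x¹⁵, x¹⁶, x¹⁷}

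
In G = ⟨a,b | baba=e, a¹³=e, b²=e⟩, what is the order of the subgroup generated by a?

|⟨a⟩| equals the order of a. Compute successive powers until reaching e:
  a¹ = a, a² = a², a³ = a³, a⁴ = a⁴, a⁵ = a⁵, a⁶ = a⁶, a⁷ = a⁷, a⁸ = a⁸, a⁹ = a⁹, a¹⁰ = a¹⁰, a¹¹ = a¹¹, a¹² = a¹², a¹³ = e.
The smallest positive k with aᵏ = e is 13, so |⟨a⟩| = 13.

Answer: 13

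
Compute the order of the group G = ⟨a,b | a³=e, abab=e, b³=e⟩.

Enumerate words in the generators, reducing via the relations: the distinct elements are
  {a, b, e, ab, a², b², ab², a²b, ba², b²a, ab²a, a²b²}.
No further products give new elements, so |G| = 12.

Answer: 12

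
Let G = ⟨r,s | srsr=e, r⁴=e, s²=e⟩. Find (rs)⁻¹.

The order of (rs) is 2 (smallest k with (rs)ᵏ = e), so (rs)⁻¹ = (rs)¹ = rs.
Check: (rs) · (rs) → (rs) · r = s;   s · s = e, giving e as required.

Answer: rs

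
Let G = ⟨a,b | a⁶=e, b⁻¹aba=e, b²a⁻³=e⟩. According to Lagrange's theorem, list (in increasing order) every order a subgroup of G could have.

|G| = 12 = 2² · 3. By Lagrange's theorem the order of any subgroup divides 12; the divisors of 12 are 1, 2, 3, 4, 6, 12.

Answer: 1, 2, 3, 4, 6, 12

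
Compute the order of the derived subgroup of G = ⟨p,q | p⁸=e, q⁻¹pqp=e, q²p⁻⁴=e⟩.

G' = [G, G] is generated by all commutators. The generator-pair commutators are: [p, q] = p².
The subgroup they normally generate is {e, p², p⁴, p⁶}, of order 4.
Check: |G/G'| = 16/4 = 4 is the order of the abelianisation.

Answer: 4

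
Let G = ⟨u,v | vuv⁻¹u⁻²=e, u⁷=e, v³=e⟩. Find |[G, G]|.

G' = [G, G] is generated by all commutators. The generator-pair commutators are: [u, v] = u⁶.
The subgroup they normally generate is {e, u, u², u³, u⁴, u⁵, u⁶}, of order 7.
Check: |G/G'| = 21/7 = 3 is the order of the abelianisation.

Answer: 7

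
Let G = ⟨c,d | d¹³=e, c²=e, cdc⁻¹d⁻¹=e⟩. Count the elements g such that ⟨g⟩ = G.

G is cyclic of order 26. An element generates G iff its order is 26, and a cyclic group of order 26 has exactly φ(26) = 12 such elements.

Answer: 12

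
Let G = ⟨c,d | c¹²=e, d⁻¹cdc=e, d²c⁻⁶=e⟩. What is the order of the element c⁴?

Compute successive powers until reaching e:
  (c⁴)¹ = c⁴, (c⁴)² = c⁸, (c⁴)³ = e.
The smallest positive k with (c⁴)ᵏ = e is 3.

Answer: 3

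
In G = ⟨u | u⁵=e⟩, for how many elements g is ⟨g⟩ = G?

G is cyclic of order 5. An element generates G iff its order is 5, and a cyclic group of order 5 has exactly φ(5) = 4 such elements.

Answer: 4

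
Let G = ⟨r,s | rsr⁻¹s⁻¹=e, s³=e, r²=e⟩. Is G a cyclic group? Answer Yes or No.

|G| = 6. The element rs has order 6 (its powers give 6 distinct elements), so ⟨rs⟩ = G and G is cyclic.

Answer: Yes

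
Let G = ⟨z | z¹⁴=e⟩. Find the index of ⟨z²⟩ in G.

First find ord(z²) by computing successive powers:
  (z²)¹ = z², (z²)² = z⁴, (z²)³ = z⁶, (z²)⁴ = z⁸, (z²)⁵ = z¹⁰, (z²)⁶ = z¹², (z²)⁷ = e.
So |⟨z²⟩| = ord(z²) = 7. With |G| = 14, by Lagrange [G : ⟨z²⟩] = 14/7 = 2.

Answer: 2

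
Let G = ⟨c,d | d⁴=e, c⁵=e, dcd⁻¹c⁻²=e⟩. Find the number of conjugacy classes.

The conjugacy classes (representative and size) are:
  [e] (size 1), [c⁴] (size 4), [c²d] (size 5), [d²] (size 5), [c³d³] (size 5).
Class equation: 1 + 4 + 5 + 5 + 5 = 20 = |G|. So G has 5 conjugacy classes.

Answer: 5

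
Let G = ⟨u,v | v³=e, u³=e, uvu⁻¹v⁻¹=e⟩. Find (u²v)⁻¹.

The order of (u²v) is 3 (smallest k with (u²v)ᵏ = e), so (u²v)⁻¹ = (u²v)² = uv².
Check: (u²v) · (uv²) → (u²v) · u = v;   v · v² = e, giving e as required.

Answer: uv²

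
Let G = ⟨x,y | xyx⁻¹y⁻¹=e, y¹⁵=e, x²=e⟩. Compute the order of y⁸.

Compute successive powers until reaching e:
  (y⁸)¹ = y⁸, (y⁸)² = y, (y⁸)³ = y⁹, (y⁸)⁴ = y², (y⁸)⁵ = y¹⁰, (y⁸)⁶ = y³, (y⁸)⁷ = y¹¹, (y⁸)⁸ = y⁴, (y⁸)⁹ = y¹², (y⁸)¹⁰ = y⁵, (y⁸)¹¹ = y¹³, (y⁸)¹² = y⁶, (y⁸)¹³ = y¹⁴, (y⁸)¹⁴ = y⁷, (y⁸)¹⁵ = e.
The smallest positive k with (y⁸)ᵏ = e is 15.

Answer: 15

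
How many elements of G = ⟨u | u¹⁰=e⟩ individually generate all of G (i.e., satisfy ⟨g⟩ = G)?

G is cyclic of order 10. An element generates G iff its order is 10, and a cyclic group of order 10 has exactly φ(10) = 4 such elements.

Answer: 4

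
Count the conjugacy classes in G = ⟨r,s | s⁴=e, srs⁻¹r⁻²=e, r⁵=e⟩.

The conjugacy classes (representative and size) are:
  [e] (size 1), [r⁴] (size 4), [r²s] (size 5), [s²] (size 5), [r³s³] (size 5).
Class equation: 1 + 4 + 5 + 5 + 5 = 20 = |G|. So G has 5 conjugacy classes.

Answer: 5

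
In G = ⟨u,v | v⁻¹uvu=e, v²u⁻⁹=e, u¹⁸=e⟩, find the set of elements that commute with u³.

⟨u³⟩ ⊆ C_G(u³) since powers of u³ commute with u³; so |C_G(u³)| ≥ |⟨u³⟩| = 6.
By orbit–stabilizer, |C_G(u³)| = |G| / |conj. class of u³| = 36 / 2 = 18.
The 18 elements commuting with u³ are {e, u, u², u³, u⁴, u⁵, u⁶, u⁷, u⁸, u⁹, u¹⁰, u¹¹, u¹², u¹³, u¹⁴, u¹⁵, u¹⁶, u¹⁷}.

Answer: {e, u, u², u³, u⁴, u⁵, u⁶, u⁷, u⁸, u⁹, u¹⁰, u¹¹, u¹², u¹³, u¹⁴, u¹⁵, u¹⁶, u¹⁷}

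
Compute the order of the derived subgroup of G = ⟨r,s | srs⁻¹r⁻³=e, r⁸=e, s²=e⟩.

G' = [G, G] is generated by all commutators. The generator-pair commutators are: [r, s] = r⁶.
The subgroup they normally generate is {e, r², r⁴, r⁶}, of order 4.
Check: |G/G'| = 16/4 = 4 is the order of the abelianisation.

Answer: 4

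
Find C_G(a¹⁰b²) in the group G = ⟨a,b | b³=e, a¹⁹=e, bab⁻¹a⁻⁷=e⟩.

⟨a¹⁰b²⟩ ⊆ C_G(a¹⁰b²) since powers of a¹⁰b² commute with a¹⁰b²; so |C_G(a¹⁰b²)| ≥ |⟨a¹⁰b²⟩| = 3.
By orbit–stabilizer, |C_G(a¹⁰b²)| = |G| / |conj. class of a¹⁰b²| = 57 / 19 = 3.
The 3 elements commuting with a¹⁰b² are {e, a⁶b, a¹⁰b²}.

Answer: {e, a⁶b, a¹⁰b²}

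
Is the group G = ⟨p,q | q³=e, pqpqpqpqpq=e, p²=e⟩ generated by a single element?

Every cyclic group is abelian. But p·q = pq while q·p = qp, so p·q ≠ q·p and G is not abelian. Hence G is not cyclic.

Answer: No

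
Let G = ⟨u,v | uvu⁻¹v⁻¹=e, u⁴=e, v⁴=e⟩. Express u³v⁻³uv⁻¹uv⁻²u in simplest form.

Multiply left to right, reducing at each step:
  (u³) · v⁻³ = u³v
  (u³v) · u = v
  v · v⁻¹ = e
  e · u = u
  u · v⁻² = uv²
  (uv²) · u = u²v²

Answer: u²v²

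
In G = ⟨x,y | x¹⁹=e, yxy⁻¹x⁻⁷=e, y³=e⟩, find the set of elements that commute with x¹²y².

⟨x¹²y²⟩ ⊆ C_G(x¹²y²) since powers of x¹²y² commute with x¹²y²; so |C_G(x¹²y²)| ≥ |⟨x¹²y²⟩| = 3.
By orbit–stabilizer, |C_G(x¹²y²)| = |G| / |conj. class of x¹²y²| = 57 / 19 = 3.
The 3 elements commuting with x¹²y² are {e, x¹¹y, x¹²y²}.

Answer: {e, x¹¹y, x¹²y²}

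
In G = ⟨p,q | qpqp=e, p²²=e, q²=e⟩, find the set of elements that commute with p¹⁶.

⟨p¹⁶⟩ ⊆ C_G(p¹⁶) since powers of p¹⁶ commute with p¹⁶; so |C_G(p¹⁶)| ≥ |⟨p¹⁶⟩| = 11.
By orbit–stabilizer, |C_G(p¹⁶)| = |G| / |conj. class of p¹⁶| = 44 / 2 = 22.
The 22 elements commuting with p¹⁶ are {e, p, p², p³, p⁴, p⁵, p⁶, p⁷, p⁸, p⁹, p¹⁰, p¹¹, p¹², p¹³, p¹⁴, p¹⁵, p¹⁶, p¹⁷, p¹⁸, p¹⁹, p²⁰, p²¹}.

Answer: {e, p, p², p³, p⁴, p⁵, p⁶, p⁷, p⁸, p⁹, p¹⁰, p¹¹, p¹², p¹³, p¹⁴, p¹⁵, p¹⁶, p¹⁷, p¹⁸, p¹⁹, p²⁰, p²¹}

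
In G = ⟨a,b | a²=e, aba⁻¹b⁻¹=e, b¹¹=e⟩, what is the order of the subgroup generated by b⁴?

|⟨b⁴⟩| equals the order of b⁴. Compute successive powers until reaching e:
  (b⁴)¹ = b⁴, (b⁴)² = b⁸, (b⁴)³ = b, (b⁴)⁴ = b⁵, (b⁴)⁵ = b⁹, (b⁴)⁶ = b², (b⁴)⁷ = b⁶, (b⁴)⁸ = b¹⁰, (b⁴)⁹ = b³, (b⁴)¹⁰ = b⁷, (b⁴)¹¹ = e.
The smallest positive k with (b⁴)ᵏ = e is 11, so |⟨b⁴⟩| = 11.

Answer: 11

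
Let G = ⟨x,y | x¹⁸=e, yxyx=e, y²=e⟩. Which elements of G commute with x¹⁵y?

⟨x¹⁵y⟩ ⊆ C_G(x¹⁵y) since powers of x¹⁵y commute with x¹⁵y; so |C_G(x¹⁵y)| ≥ |⟨x¹⁵y⟩| = 2.
By orbit–stabilizer, |C_G(x¹⁵y)| = |G| / |conj. class of x¹⁵y| = 36 / 9 = 4.
The 4 elements commuting with x¹⁵y are {e, x⁹, x⁶y, x¹⁵y}.

Answer: {e, x⁹, x⁶y, x¹⁵y}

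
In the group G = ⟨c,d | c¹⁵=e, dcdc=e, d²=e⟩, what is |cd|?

Compute successive powers until reaching e:
  (cd)¹ = cd, (cd)² = e.
The smallest positive k with (cd)ᵏ = e is 2.

Answer: 2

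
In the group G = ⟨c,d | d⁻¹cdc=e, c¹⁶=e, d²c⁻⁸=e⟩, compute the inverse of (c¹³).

The order of (c¹³) is 16 (smallest k with (c¹³)ᵏ = e), so (c¹³)⁻¹ = (c¹³)¹⁵ = c³.
Check: (c¹³) · (c³) → (c¹³) · c³ = e, giving e as required.

Answer: c³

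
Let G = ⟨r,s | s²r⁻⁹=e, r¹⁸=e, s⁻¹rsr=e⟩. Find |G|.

Enumerate words in the generators, reducing via the relations: the distinct elements are
  {e, r, s, rs, r², r³, r⁴, r⁵, r⁶, r⁷, r⁸, r⁹, r²s, r³s, r¹², r¹³, r¹¹, r¹⁰, r¹⁴, r¹⁵, r¹⁶, r¹⁷, r⁴s, r⁵s, r⁶s, r⁷s, r⁸s, s⁻¹, rs⁻¹, r²s⁻¹, r³s⁻¹, r⁴s⁻¹, r⁵s⁻¹, r⁶s⁻¹, r⁷s⁻¹, r⁸s⁻¹}.
No further products give new elements, so |G| = 36.

Answer: 36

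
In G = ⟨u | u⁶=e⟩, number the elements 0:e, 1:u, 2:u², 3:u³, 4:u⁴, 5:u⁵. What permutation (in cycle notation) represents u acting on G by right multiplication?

(0 1 2 3 4 5)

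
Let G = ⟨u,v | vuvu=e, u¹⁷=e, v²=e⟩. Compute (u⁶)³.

Compute successive powers of (u⁶), reducing at each step:
  (u⁶)²: (u⁶) · u⁶ = u¹²
  (u⁶)³: (u¹²) · u⁶ = u

Answer: u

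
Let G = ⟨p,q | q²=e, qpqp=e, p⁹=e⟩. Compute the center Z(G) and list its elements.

An element z ∈ Z(G) iff z commutes with every generator.
For example e is central: e·p = p = p·e; e·q = q = q·e.
Whereas p ∉ Z(G) since p·q = pq ≠ p⁸q = q·p.
Checking each of the 18 elements this way gives Z(G) = {e}, of order 1.

Answer: {e}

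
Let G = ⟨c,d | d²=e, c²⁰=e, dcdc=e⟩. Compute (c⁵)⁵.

Compute successive powers of (c⁵), reducing at each step:
  (c⁵)²: (c⁵) · c⁵ = c¹⁰
  (c⁵)³: (c¹⁰) · c⁵ = c¹⁵
  (c⁵)⁴: (c¹⁵) · c⁵ = e
  (c⁵)⁵: e · c⁵ = c⁵

Answer: c⁵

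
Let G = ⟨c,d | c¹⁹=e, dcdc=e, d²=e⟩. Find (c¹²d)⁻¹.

The order of (c¹²d) is 2 (smallest k with (c¹²d)ᵏ = e), so (c¹²d)⁻¹ = (c¹²d)¹ = c¹²d.
Check: (c¹²d) · (c¹²d) → (c¹²d) · c¹² = d;   d · d = e, giving e as required.

Answer: c¹²d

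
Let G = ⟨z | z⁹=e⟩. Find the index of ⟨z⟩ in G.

First find ord(z) by computing successive powers:
  z¹ = z, z² = z², z³ = z³, z⁴ = z⁴, z⁵ = z⁵, z⁶ = z⁶, z⁷ = z⁷, z⁸ = z⁸, z⁹ = e.
So |⟨z⟩| = ord(z) = 9. With |G| = 9, by Lagrange [G : ⟨z⟩] = 9/9 = 1.

Answer: 1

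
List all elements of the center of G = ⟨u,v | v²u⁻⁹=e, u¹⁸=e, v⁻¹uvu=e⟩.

An element z ∈ Z(G) iff z commutes with every generator.
For example u⁹ is central: (u⁹)·u = u¹⁰ = u·(u⁹); (u⁹)·v = v⁻¹ = v·(u⁹).
Whereas u ∉ Z(G) since u·v = uv ≠ u⁸v⁻¹ = v·u.
Checking each of the 36 elements this way gives Z(G) = {e, u⁹}, of order 2.

Answer: {e, u⁹}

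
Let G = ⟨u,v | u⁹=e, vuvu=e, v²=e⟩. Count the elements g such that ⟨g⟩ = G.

⟨g⟩ = G would require ord(g) = |G| = 18, but the maximum element order in G is 9 < 18. So G is not cyclic and no single element generates it: the count is 0.

Answer: 0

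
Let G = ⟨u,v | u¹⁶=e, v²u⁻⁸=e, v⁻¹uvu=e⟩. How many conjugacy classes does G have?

The conjugacy classes (representative and size) are:
  [e] (size 1), [u] (size 2), [u¹⁴] (size 2), [u³] (size 2), [u¹²] (size 2), [u⁵] (size 2), [u¹⁰] (size 2), [u⁷] (size 2), [u⁸] (size 1), [u⁶v] (size 8), [u³v⁻¹] (size 8).
Class equation: 1 + 2 + 2 + 2 + 2 + 2 + 2 + 2 + 1 + 8 + 8 = 32 = |G|. So G has 11 conjugacy classes.

Answer: 11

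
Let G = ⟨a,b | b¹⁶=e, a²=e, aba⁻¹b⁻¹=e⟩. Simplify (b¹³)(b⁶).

Compute (b¹³) · (b⁶) by multiplying left to right and reducing via the relations at each step:
  (b¹³) · b⁶ = b³

Answer: b³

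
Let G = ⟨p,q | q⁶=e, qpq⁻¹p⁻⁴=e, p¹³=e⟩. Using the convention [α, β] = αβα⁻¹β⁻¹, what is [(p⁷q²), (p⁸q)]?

[(p⁷q²), (p⁸q)] = (p⁷q²)·(p⁸q)·(p⁷q²)⁻¹·(p⁸q)⁻¹.
  (p⁷q²) · (p⁸q) = p⁵q³
  (p⁵q³) · (p²q⁴) = p³q
  (p³q) · (p¹¹q⁵) = p⁸

Answer: p⁸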